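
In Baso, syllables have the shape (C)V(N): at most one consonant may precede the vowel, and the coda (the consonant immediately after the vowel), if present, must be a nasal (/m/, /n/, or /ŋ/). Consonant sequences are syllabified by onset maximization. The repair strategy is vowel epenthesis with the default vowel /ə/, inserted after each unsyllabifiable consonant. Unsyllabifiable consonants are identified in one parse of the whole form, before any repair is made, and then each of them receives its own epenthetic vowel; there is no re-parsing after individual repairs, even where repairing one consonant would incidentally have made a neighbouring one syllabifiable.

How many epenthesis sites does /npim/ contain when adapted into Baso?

The unsyllabifiable consonants are /n/; each receives one epenthetic vowel.

1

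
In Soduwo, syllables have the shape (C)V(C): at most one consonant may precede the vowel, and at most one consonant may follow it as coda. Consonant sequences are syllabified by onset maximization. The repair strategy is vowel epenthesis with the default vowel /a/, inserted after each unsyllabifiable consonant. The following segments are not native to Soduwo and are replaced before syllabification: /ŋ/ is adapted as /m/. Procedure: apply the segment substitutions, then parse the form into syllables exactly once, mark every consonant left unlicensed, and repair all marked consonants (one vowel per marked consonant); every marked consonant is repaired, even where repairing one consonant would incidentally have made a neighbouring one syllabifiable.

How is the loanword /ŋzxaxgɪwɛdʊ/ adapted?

Substitution: /ŋ/ → /m/, giving /mzxaxgɪwɛdʊ/.
The consonants /m/, /z/ cannot be parsed into a legal (C)V(C) syllable (at most one coda consonant is licensed; onsets are limited to one consonant).
Each unlicensed consonant becomes the onset of a new syllable: /m/ → /ma/, /z/ → /za/.

mazaxaxgɪwɛdʊ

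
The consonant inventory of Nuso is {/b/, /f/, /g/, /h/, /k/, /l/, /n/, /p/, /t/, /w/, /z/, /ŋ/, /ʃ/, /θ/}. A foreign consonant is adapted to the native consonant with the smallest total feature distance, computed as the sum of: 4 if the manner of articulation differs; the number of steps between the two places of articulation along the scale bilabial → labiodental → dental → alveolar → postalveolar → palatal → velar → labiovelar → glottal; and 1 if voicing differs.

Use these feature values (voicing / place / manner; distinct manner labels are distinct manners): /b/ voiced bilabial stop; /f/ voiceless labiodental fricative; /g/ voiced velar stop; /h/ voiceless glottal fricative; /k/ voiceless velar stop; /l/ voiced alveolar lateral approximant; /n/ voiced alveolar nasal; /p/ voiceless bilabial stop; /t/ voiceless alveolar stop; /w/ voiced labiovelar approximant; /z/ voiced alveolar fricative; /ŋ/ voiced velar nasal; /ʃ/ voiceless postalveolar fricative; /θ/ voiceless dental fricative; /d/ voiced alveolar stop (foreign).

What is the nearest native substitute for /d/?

/t/ is closest: same manner (stop), place distance 0 (alveolar→alveolar), voicing differs (+1); total 1. Next closest is /b/ at distance 3.

t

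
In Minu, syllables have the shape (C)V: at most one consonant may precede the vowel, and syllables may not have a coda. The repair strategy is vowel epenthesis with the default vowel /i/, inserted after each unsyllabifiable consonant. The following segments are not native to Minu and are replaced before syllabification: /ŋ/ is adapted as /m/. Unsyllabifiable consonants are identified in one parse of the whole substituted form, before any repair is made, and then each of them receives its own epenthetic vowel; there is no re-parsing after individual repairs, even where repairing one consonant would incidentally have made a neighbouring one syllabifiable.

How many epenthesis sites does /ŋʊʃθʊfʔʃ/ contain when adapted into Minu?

4

After substitution the input is /mʊʃθʊfʔʃ/.
The unsyllabifiable consonants are /ʃ/, /f/, /ʔ/, /ʃ/; each receives one epenthetic vowel.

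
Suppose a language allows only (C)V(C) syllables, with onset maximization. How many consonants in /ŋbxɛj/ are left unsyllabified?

The consonants /ŋ/, /b/ cannot be parsed into a legal (C)V(C) syllable (at most one coda consonant is licensed; onsets are limited to one consonant).

2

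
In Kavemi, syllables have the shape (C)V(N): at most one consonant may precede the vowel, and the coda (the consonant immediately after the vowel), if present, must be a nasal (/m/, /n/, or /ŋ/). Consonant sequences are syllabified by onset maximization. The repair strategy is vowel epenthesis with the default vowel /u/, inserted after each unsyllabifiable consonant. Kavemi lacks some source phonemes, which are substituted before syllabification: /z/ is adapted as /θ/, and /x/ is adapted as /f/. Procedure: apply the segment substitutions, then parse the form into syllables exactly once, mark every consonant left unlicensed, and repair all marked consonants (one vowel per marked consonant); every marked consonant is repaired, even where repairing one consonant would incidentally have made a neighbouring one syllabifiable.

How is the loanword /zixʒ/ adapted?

θifuʒu

Substitution: /z/ → /θ/, /x/ → /f/, giving /θifʒ/.
Syllabifying with onset maximization leaves /f/, /ʒ/ stranded (only a nasal (/m/, /n/, or /ŋ/) is licensed in coda position; onsets are limited to one consonant).
Each unlicensed consonant becomes the onset of a new syllable: /f/ → /fu/, /ʒ/ → /ʒu/.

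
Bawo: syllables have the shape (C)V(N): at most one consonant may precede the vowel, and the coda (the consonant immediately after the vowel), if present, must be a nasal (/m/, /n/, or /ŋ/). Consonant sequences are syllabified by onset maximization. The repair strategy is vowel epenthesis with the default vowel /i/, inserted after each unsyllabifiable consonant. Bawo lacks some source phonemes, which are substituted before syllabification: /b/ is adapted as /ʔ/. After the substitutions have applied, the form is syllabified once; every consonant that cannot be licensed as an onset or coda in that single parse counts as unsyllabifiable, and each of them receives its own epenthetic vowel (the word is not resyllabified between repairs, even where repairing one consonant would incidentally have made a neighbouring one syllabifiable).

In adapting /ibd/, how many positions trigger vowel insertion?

After substitution the input is /iʔd/.
The unsyllabifiable consonants are /ʔ/, /d/; each receives one epenthetic vowel.

2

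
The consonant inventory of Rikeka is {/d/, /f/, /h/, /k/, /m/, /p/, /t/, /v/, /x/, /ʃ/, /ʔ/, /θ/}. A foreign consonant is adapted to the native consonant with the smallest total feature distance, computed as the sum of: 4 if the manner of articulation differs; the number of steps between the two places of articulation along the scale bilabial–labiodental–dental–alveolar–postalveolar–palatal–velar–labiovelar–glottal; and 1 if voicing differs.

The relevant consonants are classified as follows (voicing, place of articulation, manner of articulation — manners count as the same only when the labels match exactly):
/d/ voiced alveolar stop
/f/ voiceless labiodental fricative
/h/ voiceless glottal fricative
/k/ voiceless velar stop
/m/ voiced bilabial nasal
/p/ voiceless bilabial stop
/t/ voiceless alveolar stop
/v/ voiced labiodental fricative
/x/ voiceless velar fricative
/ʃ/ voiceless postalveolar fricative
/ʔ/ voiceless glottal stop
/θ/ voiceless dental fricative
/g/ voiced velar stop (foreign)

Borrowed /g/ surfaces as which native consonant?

/k/ is closest: same manner (stop), place distance 0 (velar→velar), voicing differs (+1); total 1. Next closest is /d/ at distance 3.

k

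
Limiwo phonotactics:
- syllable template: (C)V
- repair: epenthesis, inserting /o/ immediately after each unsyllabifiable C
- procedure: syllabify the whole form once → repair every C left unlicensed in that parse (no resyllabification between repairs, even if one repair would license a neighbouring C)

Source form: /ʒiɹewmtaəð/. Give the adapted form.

ʒiɹewomotaəðo

Syllabifying with onset maximization leaves /w/, /m/, /ð/ stranded (no codas are permitted; onsets are limited to one consonant).
Epenthesis after each stranded consonant: /w/ → /wo/, /m/ → /mo/, /ð/ → /ðo/.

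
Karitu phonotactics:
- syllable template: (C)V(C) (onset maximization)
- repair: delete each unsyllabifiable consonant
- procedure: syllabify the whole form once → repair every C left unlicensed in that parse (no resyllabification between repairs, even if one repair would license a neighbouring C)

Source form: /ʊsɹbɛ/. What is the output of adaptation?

Syllabifying with onset maximization leaves /ɹ/ stranded (at most one coda consonant is licensed; onsets are limited to one consonant).
Deletion applies to /ɹ/.

ʊsbɛ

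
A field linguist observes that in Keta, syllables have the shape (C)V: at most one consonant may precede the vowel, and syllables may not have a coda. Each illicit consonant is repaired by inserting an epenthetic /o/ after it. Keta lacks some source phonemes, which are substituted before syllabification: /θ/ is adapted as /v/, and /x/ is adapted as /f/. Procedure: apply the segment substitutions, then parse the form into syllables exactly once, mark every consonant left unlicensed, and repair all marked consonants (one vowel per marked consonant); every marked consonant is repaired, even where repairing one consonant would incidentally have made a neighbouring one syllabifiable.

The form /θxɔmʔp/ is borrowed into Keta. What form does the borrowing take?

Substitution: /θ/ → /v/, /x/ → /f/, giving /vfɔmʔp/.
Under (C)V, the unsyllabifiable consonants are /v/, /m/, /ʔ/, /p/ (no codas are permitted; onsets are limited to one consonant).
Inserting the epenthetic vowel yields /v/ → /vo/, /m/ → /mo/, /ʔ/ → /ʔo/, /p/ → /po/.

vofɔmoʔopo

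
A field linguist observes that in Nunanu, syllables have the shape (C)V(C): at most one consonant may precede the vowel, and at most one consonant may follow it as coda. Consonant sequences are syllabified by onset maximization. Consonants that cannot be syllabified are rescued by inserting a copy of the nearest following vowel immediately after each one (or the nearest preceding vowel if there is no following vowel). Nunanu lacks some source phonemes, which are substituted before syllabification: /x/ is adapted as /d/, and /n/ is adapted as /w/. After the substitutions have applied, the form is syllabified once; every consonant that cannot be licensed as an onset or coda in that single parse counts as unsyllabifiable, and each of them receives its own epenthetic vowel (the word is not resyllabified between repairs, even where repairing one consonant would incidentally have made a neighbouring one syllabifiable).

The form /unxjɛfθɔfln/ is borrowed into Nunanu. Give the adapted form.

Substitution: /n/ → /w/, /x/ → /d/, giving /uwdjɛfθɔflw/.
Syllabifying with onset maximization leaves /d/, /l/, /w/ stranded (at most one coda consonant is licensed; onsets are limited to one consonant).
Each unlicensed consonant becomes the onset of a new syllable: /d/ → /dɛ/, /l/ → /lɔ/, /w/ → /wɔ/.

uwdɛjɛfθɔflɔwɔ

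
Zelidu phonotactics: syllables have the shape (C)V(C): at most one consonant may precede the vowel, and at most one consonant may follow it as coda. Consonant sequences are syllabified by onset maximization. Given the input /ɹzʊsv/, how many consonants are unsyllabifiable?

Syllabifying with onset maximization leaves /ɹ/, /v/ stranded (at most one coda consonant is licensed; onsets are limited to one consonant).

2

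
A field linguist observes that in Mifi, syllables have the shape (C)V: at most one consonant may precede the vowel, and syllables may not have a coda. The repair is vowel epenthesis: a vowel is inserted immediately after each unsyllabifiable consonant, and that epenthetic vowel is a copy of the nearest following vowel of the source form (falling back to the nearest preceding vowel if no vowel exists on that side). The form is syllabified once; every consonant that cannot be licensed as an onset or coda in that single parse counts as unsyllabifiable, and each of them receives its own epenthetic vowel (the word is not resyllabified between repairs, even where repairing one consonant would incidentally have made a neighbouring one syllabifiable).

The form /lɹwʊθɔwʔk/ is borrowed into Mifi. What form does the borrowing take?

Under (C)V, the unsyllabifiable consonants are /l/, /ɹ/, /w/, /ʔ/, /k/ (no codas are permitted; onsets are limited to one consonant).
Epenthesis after each stranded consonant: /l/ → /lʊ/, /ɹ/ → /ɹʊ/, /w/ → /wɔ/, /ʔ/ → /ʔɔ/, /k/ → /kɔ/.

lʊɹʊwʊθɔwɔʔɔkɔ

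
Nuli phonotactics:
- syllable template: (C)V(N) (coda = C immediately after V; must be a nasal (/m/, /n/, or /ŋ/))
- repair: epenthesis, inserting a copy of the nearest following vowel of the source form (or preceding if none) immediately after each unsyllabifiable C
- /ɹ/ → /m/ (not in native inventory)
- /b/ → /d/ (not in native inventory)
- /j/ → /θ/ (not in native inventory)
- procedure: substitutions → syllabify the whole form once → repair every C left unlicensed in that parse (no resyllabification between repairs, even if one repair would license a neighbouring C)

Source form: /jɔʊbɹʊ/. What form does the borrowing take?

θɔʊdʊmʊ

Substitution: /j/ → /θ/, /b/ → /d/, /ɹ/ → /m/, giving /θɔʊdmʊ/.
The consonants /d/ cannot be parsed into a legal (C)V(N) syllable (only a nasal (/m/, /n/, or /ŋ/) is licensed in coda position; onsets are limited to one consonant).
Inserting the epenthetic vowel yields /d/ → /dʊ/.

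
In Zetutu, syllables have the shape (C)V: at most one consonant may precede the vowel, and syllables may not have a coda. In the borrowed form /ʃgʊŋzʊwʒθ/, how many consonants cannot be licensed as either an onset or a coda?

The consonants /ʃ/, /ŋ/, /w/, /ʒ/, /θ/ cannot be parsed into a legal (C)V syllable (no codas are permitted; onsets are limited to one consonant).

5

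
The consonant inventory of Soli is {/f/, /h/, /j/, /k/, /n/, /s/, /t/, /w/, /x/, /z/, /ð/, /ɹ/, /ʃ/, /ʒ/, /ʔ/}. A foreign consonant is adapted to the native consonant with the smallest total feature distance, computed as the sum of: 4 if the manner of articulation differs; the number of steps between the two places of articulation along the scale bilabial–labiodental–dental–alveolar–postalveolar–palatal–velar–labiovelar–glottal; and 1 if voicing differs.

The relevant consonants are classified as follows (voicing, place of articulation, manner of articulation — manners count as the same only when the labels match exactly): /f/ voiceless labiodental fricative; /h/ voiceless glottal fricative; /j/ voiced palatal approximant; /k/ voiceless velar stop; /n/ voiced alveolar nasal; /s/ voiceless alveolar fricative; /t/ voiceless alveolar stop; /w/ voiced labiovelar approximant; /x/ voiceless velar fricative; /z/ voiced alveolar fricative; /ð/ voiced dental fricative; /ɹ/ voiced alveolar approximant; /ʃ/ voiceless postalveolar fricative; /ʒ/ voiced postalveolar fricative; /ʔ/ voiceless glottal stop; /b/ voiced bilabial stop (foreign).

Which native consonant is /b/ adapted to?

t

/t/ is closest: same manner (stop), place distance 3 (bilabial→alveolar), voicing differs (+1); total 4. Next closest is /f/ at distance 6.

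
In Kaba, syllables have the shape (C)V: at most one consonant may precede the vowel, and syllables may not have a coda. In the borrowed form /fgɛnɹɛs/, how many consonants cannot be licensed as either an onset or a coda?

The consonants /f/, /n/, /s/ cannot be parsed into a legal (C)V syllable (no codas are permitted; onsets are limited to one consonant).

3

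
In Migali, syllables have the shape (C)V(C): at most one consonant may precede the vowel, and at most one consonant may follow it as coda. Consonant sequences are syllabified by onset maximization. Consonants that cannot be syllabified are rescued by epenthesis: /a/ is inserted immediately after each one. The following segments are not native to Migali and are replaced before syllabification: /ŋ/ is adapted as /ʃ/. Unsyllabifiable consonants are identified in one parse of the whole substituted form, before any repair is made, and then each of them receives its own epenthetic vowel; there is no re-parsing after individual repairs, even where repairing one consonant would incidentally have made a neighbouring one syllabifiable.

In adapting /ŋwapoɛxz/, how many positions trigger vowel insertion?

After substitution the input is /ʃwapoɛxz/.
The unsyllabifiable consonants are /ʃ/, /z/; each receives one epenthetic vowel.

2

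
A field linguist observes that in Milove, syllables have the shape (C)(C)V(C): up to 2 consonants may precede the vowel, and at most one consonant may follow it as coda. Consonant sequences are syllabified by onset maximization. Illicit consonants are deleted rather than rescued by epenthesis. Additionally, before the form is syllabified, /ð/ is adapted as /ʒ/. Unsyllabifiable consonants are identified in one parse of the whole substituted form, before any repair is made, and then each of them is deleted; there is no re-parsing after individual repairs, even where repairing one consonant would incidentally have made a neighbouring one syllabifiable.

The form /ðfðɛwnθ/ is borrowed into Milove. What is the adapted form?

Substitution: /ð/ → /ʒ/, giving /ʒfʒɛwnθ/.
Under (C)(C)V(C), the unsyllabifiable consonants are /ʒ/, /n/, /θ/ (at most one coda consonant is licensed; onsets may contain at most 2 consonants).
Deleting the stranded consonants removes /ʒ/, /n/, /θ/.

fʒɛw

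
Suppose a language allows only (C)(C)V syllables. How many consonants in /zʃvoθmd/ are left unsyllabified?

4

Syllabifying with onset maximization leaves /z/, /θ/, /m/, /d/ stranded (no codas are permitted; onsets may contain at most 2 consonants).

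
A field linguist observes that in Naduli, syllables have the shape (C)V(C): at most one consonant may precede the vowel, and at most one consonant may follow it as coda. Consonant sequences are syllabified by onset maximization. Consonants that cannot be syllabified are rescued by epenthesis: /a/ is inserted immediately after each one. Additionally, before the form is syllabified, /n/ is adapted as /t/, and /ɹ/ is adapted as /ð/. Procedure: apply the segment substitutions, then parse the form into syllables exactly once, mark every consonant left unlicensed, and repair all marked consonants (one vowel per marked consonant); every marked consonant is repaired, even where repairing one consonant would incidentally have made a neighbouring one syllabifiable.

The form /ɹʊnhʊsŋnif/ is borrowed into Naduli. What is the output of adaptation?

Substitution: /ɹ/ → /ð/, /n/ → /t/, giving /ðʊthʊsŋtif/.
Under (C)V(C), the unsyllabifiable consonants are /ŋ/ (at most one coda consonant is licensed; onsets are limited to one consonant).
Each unlicensed consonant becomes the onset of a new syllable: /ŋ/ → /ŋa/.

ðʊthʊsŋatif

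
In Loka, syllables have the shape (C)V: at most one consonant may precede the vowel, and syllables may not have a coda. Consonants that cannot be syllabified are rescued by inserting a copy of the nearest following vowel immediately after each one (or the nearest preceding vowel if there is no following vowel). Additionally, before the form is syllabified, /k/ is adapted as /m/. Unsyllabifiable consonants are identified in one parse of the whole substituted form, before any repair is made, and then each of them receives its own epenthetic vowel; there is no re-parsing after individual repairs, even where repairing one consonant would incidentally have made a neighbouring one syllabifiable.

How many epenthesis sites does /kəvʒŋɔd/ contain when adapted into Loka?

After substitution the input is /məvʒŋɔd/.
The unsyllabifiable consonants are /v/, /ʒ/, /d/; each receives one epenthetic vowel.

3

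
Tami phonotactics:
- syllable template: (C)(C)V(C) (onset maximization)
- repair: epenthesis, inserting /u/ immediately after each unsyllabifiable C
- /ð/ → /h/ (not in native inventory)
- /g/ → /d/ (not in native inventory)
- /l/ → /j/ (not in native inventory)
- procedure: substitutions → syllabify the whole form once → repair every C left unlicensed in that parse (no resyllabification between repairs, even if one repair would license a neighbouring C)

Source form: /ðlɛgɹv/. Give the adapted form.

Substitution: /ð/ → /h/, /l/ → /j/, /g/ → /d/, giving /hjɛdɹv/.
Under (C)(C)V(C), the unsyllabifiable consonants are /ɹ/, /v/ (at most one coda consonant is licensed; onsets may contain at most 2 consonants).
Inserting the epenthetic vowel yields /ɹ/ → /ɹu/, /v/ → /vu/.

hjɛdɹuvu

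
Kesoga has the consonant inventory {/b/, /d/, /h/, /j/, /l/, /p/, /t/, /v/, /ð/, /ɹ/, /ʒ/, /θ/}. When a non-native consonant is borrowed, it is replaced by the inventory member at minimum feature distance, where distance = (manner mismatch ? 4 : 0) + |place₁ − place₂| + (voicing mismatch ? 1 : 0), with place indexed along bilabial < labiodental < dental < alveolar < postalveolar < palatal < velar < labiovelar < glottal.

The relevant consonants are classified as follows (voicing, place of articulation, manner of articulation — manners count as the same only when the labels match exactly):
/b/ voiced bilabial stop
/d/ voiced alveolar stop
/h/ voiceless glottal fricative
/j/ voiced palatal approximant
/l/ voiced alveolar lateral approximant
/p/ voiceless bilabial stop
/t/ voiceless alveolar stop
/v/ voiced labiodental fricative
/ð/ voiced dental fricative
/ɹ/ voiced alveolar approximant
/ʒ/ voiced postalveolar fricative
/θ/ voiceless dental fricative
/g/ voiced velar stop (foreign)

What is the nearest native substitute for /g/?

/d/ is closest: same manner (stop), place distance 3 (velar→alveolar), same voicing; total 3. Next closest is /t/ at distance 4.

d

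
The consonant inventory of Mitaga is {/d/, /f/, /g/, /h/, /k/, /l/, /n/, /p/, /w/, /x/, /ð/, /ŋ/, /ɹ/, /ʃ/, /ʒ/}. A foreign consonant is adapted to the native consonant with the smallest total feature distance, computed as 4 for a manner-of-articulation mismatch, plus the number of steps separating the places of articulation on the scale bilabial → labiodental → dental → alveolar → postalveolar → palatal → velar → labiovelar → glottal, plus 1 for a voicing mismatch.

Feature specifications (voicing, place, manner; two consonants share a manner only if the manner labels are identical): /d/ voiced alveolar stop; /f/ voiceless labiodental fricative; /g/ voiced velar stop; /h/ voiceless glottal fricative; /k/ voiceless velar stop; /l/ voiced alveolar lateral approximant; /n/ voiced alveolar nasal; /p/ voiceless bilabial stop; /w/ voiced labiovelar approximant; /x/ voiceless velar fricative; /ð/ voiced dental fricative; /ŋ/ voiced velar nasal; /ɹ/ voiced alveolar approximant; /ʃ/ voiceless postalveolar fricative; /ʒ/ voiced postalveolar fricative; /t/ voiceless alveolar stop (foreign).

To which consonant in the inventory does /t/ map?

/d/ is closest: same manner (stop), place distance 0 (alveolar→alveolar), voicing differs (+1); total 1. Next closest is /k/ at distance 3.

d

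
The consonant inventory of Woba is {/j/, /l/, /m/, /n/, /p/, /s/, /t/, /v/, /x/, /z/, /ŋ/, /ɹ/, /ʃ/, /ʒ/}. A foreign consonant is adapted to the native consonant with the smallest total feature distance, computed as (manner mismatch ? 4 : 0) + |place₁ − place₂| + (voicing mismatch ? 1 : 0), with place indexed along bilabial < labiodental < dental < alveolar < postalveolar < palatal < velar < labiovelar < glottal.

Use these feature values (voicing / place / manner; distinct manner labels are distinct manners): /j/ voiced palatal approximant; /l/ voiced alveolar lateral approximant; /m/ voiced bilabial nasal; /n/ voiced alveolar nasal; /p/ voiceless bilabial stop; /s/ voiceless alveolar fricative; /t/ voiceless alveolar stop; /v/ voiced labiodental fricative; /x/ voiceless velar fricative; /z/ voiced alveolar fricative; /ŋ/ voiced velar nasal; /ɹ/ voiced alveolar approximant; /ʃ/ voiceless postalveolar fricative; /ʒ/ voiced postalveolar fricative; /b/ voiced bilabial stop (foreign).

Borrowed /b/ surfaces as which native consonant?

/p/ is closest: same manner (stop), place distance 0 (bilabial→bilabial), voicing differs (+1); total 1. Next closest is /m/ at distance 4.

p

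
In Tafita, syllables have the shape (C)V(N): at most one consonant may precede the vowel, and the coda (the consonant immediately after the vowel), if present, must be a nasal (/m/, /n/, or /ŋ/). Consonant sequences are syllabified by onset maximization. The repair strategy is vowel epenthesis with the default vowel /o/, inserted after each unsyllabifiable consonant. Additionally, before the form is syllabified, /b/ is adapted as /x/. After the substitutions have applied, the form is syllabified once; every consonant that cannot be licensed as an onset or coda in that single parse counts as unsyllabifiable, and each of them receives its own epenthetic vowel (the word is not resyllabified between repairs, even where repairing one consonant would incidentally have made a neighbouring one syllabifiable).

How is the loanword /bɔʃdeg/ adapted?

xɔʃodego

Substitution: /b/ → /x/, giving /xɔʃdeg/.
The consonants /ʃ/, /g/ cannot be parsed into a legal (C)V(N) syllable (only a nasal (/m/, /n/, or /ŋ/) is licensed in coda position; onsets are limited to one consonant).
Epenthesis after each stranded consonant: /ʃ/ → /ʃo/, /g/ → /go/.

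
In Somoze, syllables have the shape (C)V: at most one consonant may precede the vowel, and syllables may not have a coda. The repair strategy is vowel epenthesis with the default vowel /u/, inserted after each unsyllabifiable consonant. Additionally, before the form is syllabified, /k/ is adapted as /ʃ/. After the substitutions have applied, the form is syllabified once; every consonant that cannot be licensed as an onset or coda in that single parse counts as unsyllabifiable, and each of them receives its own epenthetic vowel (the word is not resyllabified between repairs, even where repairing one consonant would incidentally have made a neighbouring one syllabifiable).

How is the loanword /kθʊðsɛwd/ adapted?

Substitution: /k/ → /ʃ/, giving /ʃθʊðsɛwd/.
The consonants /ʃ/, /ð/, /w/, /d/ cannot be parsed into a legal (C)V syllable (no codas are permitted; onsets are limited to one consonant).
Epenthesis after each stranded consonant: /ʃ/ → /ʃu/, /ð/ → /ðu/, /w/ → /wu/, /d/ → /du/.

ʃuθʊðusɛwudu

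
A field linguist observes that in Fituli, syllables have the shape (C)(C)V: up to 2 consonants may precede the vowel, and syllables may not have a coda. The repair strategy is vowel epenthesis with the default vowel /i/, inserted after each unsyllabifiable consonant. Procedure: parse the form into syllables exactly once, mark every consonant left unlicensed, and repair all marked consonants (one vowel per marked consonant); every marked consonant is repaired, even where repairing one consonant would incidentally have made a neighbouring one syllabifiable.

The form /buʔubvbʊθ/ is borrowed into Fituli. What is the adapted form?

Syllabifying with onset maximization leaves /b/, /θ/ stranded (no codas are permitted; onsets may contain at most 2 consonants).
Epenthesis after each stranded consonant: /b/ → /bi/, /θ/ → /θi/.

buʔubivbʊθi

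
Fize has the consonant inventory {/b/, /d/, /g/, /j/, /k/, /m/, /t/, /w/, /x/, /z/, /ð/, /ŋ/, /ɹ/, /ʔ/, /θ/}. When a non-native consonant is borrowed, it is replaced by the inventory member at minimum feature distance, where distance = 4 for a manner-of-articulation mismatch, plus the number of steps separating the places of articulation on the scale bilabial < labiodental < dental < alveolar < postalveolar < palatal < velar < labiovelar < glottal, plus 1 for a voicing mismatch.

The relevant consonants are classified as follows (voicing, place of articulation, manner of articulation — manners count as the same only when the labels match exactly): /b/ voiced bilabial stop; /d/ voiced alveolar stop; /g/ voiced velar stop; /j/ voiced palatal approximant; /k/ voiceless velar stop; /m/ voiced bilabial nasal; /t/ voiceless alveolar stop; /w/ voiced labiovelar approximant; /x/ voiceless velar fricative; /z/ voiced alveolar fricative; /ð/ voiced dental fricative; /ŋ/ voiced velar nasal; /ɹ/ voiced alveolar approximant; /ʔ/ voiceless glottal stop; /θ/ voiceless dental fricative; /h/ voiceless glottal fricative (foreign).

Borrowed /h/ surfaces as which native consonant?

x

/x/ is closest: same manner (fricative), place distance 2 (glottal→velar), same voicing; total 2. Next closest is /ʔ/ at distance 4.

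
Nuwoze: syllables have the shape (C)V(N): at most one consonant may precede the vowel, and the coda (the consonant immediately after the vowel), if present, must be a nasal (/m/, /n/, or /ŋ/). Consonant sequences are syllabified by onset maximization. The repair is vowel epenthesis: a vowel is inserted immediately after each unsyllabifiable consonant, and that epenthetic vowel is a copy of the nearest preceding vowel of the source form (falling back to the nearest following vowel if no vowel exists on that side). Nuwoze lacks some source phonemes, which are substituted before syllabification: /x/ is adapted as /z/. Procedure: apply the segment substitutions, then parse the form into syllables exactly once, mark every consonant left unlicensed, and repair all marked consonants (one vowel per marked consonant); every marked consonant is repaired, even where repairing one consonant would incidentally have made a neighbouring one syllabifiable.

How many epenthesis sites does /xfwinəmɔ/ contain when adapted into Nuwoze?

2

After substitution the input is /zfwinəmɔ/.
The unsyllabifiable consonants are /z/, /f/; each receives one epenthetic vowel.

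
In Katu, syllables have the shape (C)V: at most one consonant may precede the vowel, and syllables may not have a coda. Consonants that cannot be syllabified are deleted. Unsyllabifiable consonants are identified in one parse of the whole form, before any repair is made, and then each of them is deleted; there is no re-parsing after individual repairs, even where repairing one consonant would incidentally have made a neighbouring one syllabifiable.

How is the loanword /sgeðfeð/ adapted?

Under (C)V, the unsyllabifiable consonants are /s/, /ð/, /ð/ (no codas are permitted; onsets are limited to one consonant).
Deletion applies to /s/, /ð/, /ð/.

gefe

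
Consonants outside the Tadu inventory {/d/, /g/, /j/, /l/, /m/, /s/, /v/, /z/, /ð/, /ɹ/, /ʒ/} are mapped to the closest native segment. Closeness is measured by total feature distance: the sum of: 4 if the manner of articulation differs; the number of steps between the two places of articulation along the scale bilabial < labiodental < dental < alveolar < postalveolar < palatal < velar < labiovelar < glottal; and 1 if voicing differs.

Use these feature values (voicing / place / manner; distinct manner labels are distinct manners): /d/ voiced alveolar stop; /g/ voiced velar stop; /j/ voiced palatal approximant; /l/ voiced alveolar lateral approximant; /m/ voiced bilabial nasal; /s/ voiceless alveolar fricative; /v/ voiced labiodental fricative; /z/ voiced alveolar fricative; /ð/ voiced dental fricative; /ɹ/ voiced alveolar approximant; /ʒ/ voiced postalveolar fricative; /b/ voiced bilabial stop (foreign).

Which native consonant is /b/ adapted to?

d

/d/ is closest: same manner (stop), place distance 3 (bilabial→alveolar), same voicing; total 3. Next closest is /m/ at distance 4.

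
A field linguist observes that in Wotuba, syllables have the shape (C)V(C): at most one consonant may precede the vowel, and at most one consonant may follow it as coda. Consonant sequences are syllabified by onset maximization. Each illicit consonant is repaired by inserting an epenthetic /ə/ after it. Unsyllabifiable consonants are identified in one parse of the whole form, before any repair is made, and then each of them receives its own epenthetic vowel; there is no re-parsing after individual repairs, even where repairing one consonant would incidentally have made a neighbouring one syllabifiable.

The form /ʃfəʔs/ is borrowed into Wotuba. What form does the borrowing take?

Under (C)V(C), the unsyllabifiable consonants are /ʃ/, /s/ (at most one coda consonant is licensed; onsets are limited to one consonant).
Inserting the epenthetic vowel yields /ʃ/ → /ʃə/, /s/ → /sə/.

ʃəfəʔsə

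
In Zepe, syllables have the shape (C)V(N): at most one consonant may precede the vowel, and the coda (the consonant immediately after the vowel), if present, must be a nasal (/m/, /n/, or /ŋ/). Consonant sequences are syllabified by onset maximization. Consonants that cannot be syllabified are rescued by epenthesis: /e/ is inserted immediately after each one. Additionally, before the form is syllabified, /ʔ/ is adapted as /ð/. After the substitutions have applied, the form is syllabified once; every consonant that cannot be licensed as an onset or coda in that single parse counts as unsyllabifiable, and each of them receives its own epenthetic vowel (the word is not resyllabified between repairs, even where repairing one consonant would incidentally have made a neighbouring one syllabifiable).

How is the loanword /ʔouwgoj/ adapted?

Substitution: /ʔ/ → /ð/, giving /ðouwgoj/.
Under (C)V(N), the unsyllabifiable consonants are /w/, /j/ (only a nasal (/m/, /n/, or /ŋ/) is licensed in coda position; onsets are limited to one consonant).
Each unlicensed consonant becomes the onset of a new syllable: /w/ → /we/, /j/ → /je/.

ðouwegoje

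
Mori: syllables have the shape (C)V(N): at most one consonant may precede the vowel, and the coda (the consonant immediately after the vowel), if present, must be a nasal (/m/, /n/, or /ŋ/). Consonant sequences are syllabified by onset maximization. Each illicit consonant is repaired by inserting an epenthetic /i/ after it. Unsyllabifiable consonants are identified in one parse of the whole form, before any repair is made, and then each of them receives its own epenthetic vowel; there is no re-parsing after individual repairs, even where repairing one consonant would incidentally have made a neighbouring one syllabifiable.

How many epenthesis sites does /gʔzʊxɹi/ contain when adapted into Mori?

3

The unsyllabifiable consonants are /g/, /ʔ/, /x/; each receives one epenthetic vowel.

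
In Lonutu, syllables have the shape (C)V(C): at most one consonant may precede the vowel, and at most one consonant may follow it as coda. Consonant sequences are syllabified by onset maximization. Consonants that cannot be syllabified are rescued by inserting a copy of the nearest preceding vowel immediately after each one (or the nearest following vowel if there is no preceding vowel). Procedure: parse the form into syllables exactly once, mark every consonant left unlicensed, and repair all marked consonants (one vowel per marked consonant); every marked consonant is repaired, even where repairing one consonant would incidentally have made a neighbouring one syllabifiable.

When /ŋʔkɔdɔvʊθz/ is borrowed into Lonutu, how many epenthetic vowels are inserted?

3

The unsyllabifiable consonants are /ŋ/, /ʔ/, /z/; each receives one epenthetic vowel.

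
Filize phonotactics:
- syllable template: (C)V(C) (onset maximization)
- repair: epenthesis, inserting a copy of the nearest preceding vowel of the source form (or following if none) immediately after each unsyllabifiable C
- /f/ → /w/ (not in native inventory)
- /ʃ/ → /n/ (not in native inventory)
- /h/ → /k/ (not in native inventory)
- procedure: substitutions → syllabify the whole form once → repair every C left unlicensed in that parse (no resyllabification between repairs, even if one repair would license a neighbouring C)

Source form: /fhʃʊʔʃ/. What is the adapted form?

wʊkʊnʊʔnʊ

Substitution: /f/ → /w/, /h/ → /k/, /ʃ/ → /n/, giving /wknʊʔn/.
Under (C)V(C), the unsyllabifiable consonants are /w/, /k/, /n/ (at most one coda consonant is licensed; onsets are limited to one consonant).
Inserting the epenthetic vowel yields /w/ → /wʊ/, /k/ → /kʊ/, /n/ → /nʊ/.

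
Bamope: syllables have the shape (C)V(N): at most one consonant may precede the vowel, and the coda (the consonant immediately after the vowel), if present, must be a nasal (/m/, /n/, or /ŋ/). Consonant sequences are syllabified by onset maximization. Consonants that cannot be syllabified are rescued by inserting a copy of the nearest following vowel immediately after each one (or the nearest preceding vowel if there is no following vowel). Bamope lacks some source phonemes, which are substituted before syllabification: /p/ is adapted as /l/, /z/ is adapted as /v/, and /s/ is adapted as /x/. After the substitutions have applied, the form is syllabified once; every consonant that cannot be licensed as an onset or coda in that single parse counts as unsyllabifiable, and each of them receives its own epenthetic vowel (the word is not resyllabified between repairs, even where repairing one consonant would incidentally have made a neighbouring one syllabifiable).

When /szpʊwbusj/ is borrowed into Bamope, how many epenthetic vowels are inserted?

After substitution the input is /xvlʊwbuxj/.
The unsyllabifiable consonants are /x/, /v/, /w/, /x/, /j/; each receives one epenthetic vowel.

5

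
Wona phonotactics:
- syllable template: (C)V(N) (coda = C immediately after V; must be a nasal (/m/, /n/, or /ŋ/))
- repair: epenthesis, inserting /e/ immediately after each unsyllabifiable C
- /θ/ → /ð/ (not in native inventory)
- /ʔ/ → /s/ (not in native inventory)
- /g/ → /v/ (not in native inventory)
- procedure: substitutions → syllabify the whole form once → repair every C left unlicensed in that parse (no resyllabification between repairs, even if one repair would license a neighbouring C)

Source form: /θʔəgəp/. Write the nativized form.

Substitution: /θ/ → /ð/, /ʔ/ → /s/, /g/ → /v/, giving /ðsəvəp/.
Under (C)V(N), the unsyllabifiable consonants are /ð/, /p/ (only a nasal (/m/, /n/, or /ŋ/) is licensed in coda position; onsets are limited to one consonant).
Epenthesis after each stranded consonant: /ð/ → /ðe/, /p/ → /pe/.

ðesəvəpe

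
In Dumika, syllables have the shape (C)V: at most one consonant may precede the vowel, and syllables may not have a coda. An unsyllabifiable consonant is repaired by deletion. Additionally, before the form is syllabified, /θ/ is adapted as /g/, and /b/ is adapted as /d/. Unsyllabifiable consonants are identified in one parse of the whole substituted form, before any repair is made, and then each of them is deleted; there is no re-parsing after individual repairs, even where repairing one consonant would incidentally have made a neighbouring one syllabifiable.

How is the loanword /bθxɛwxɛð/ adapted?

xɛxɛ

Substitution: /b/ → /d/, /θ/ → /g/, giving /dgxɛwxɛð/.
Syllabifying with onset maximization leaves /d/, /g/, /w/, /ð/ stranded (no codas are permitted; onsets are limited to one consonant).
Deleting the stranded consonants removes /d/, /g/, /w/, /ð/.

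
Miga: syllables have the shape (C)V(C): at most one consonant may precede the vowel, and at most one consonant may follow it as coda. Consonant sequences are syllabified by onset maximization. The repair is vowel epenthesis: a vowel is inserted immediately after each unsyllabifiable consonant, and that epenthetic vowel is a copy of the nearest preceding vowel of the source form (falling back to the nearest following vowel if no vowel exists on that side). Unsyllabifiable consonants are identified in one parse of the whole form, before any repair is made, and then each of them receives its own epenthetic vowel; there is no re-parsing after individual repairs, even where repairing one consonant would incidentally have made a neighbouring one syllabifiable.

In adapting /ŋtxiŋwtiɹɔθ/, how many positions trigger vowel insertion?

The unsyllabifiable consonants are /ŋ/, /t/, /w/; each receives one epenthetic vowel.

3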